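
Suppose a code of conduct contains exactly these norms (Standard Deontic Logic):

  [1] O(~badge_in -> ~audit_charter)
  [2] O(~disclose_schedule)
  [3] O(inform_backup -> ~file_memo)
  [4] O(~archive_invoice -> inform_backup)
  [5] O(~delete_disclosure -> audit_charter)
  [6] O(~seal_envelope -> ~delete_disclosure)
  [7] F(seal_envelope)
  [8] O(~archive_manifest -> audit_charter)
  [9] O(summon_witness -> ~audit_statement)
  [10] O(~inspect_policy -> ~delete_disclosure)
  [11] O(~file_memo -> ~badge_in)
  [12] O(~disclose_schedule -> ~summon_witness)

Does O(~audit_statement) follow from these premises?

No

Premise 9 is O(summon_witness -> ~audit_statement), but O(summon_witness) is not derivable from the premises, so it does not yield O(~audit_statement).
No other premise forces O(~audit_statement). An ideal world satisfying every premise can still have ~audit_statement false, so O(~audit_statement) is not derivable.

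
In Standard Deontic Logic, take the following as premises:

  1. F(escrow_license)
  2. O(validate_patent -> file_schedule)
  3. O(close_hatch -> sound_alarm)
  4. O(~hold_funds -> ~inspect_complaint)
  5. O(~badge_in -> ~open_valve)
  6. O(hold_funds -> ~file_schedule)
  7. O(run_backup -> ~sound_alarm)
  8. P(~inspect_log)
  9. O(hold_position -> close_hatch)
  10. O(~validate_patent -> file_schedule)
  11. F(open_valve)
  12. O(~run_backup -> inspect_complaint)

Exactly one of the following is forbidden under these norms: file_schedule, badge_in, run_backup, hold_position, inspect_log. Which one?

hold_position

Premises 10 and 2 cover both cases: O(~validate_patent -> file_schedule) and O(validate_patent -> file_schedule). Since ~validate_patent ∨ validate_patent is a tautology, O(file_schedule) follows.
The contrapositive of premise 6 (O(hold_funds -> ~file_schedule)) is O(file_schedule -> ~hold_funds), and O(file_schedule) is already established, so O(~hold_funds).
With premise 4, O(~hold_funds -> ~inspect_complaint), the K-axiom yields O(~inspect_complaint).
The contrapositive of premise 12 (O(~run_backup -> inspect_complaint)) is O(~inspect_complaint -> run_backup), and O(~inspect_complaint) is already established, so O(run_backup).
From O(run_backup) and premise 7, O(run_backup -> ~sound_alarm), we obtain O(~sound_alarm).
The contrapositive of premise 3 (O(close_hatch -> sound_alarm)) is O(~sound_alarm -> ~close_hatch), and O(~sound_alarm) is already established, so O(~close_hatch).
Premise 9, O(hold_position -> close_hatch), contraposes to O(~close_hatch -> ~hold_position); with O(~close_hatch) we get O(~hold_position).
So O(~hold_position) holds, i.e. hold_position is forbidden. None of the other listed options is forbidden under the premises.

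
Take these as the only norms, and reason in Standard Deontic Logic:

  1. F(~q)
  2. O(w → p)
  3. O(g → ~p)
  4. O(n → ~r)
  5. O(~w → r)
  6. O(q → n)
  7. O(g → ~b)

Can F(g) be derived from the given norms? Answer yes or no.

Yes

Premise 1, F(~q), is equivalent to O(q).
From O(q) and premise 6, O(q → n), we obtain O(n).
With premise 4, O(n → ~r), the K-axiom yields O(~r).
Premise 5 is O(~w → r); contrapositively O(~r → w). Since O(~r) holds, K gives O(w).
Premise 2 is O(w → p); since O(w), deontic closure gives O(p).
Premise 3 is O(g → ~p); contrapositively O(p → ~g). Since O(p) holds, K gives O(~g).
Premise 7 does not contribute to this derivation.
So O(~g) holds, i.e. F(g). The claim follows.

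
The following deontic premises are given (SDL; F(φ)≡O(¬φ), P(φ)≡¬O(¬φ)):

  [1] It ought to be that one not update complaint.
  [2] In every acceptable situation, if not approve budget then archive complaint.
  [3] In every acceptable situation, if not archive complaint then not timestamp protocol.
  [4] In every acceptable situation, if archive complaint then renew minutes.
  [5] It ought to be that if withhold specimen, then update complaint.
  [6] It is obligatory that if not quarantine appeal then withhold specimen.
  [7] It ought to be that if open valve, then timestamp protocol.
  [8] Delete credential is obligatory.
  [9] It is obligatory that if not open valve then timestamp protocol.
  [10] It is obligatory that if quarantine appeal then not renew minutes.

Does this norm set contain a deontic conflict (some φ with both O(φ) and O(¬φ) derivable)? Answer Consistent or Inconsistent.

Inconsistent

Premises 7 and 9 are O(open_valve → timestamp_protocol) and O(¬open_valve → timestamp_protocol); every ideal world satisfies open_valve or ¬open_valve, so in either case timestamp_protocol holds — hence O(timestamp_protocol).
Premise 3 is O(¬archive_complaint → ¬timestamp_protocol); contrapositively O(timestamp_protocol → archive_complaint). Since O(timestamp_protocol) holds, K gives O(archive_complaint).
Premise 4 is O(archive_complaint → renew_minutes); since O(archive_complaint), deontic closure gives O(renew_minutes).
Premise 10 is O(quarantine_appeal → ¬renew_minutes); contrapositively O(renew_minutes → ¬quarantine_appeal). Since O(renew_minutes) holds, K gives O(¬quarantine_appeal).
From O(¬quarantine_appeal) and premise 6, O(¬quarantine_appeal → withhold_specimen), we obtain O(withhold_specimen).
From O(withhold_specimen) and premise 5, O(withhold_specimen → update_complaint), we obtain O(update_complaint).
But premise 1 directly asserts O(¬update_complaint).
We now have both O(update_complaint) and O(¬update_complaint) — update_complaint is simultaneously obligatory and forbidden, violating the D-axiom.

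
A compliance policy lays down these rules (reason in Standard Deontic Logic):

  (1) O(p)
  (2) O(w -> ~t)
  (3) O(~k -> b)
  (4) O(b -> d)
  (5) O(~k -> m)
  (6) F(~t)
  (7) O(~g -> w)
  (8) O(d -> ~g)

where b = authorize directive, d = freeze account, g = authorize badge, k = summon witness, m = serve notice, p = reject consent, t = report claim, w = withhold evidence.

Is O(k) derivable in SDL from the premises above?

Premise 6, F(~t), is equivalent to O(t).
Premise 2 is O(w -> ~t); contrapositively O(t -> ~w). Since O(t) holds, K gives O(~w).
Premise 7, O(~g -> w), contraposes to O(~w -> g); with O(~w) we get O(g).
Premise 8 is O(d -> ~g); contrapositively O(g -> ~d). Since O(g) holds, K gives O(~d).
Premise 4, O(b -> d), contraposes to O(~d -> ~b); with O(~d) we get O(~b).
Premise 3 is O(~k -> b); contrapositively O(~b -> k). Since O(~b) holds, K gives O(k).
Premises 1, 5 do not contribute to this derivation.
So O(k) follows.

Yes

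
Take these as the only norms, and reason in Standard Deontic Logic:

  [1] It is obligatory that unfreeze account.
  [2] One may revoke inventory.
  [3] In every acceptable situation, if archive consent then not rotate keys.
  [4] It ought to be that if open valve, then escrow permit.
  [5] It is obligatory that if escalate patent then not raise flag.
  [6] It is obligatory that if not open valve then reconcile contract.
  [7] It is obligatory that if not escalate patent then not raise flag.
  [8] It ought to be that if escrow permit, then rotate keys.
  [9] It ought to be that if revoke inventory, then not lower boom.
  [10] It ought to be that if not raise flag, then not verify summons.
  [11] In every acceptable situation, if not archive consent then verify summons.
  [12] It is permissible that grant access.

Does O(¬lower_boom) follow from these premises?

No

Premise 9 is O(revoke_inventory → ¬lower_boom), but O(revoke_inventory) is not derivable from the premises (the permission P(revoke_inventory) asserts only ¬O(¬revoke_inventory), not O(revoke_inventory)), so it does not yield O(¬lower_boom).
No other premise forces O(¬lower_boom). An ideal world satisfying every premise can still have ¬lower_boom false, so O(¬lower_boom) is not derivable.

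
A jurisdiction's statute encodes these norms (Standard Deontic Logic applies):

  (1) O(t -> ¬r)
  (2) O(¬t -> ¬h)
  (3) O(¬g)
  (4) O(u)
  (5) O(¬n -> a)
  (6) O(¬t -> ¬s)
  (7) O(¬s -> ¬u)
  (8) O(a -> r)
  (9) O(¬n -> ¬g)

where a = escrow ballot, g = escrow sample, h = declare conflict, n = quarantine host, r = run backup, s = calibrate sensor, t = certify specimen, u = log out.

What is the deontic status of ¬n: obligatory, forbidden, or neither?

From premise 4 we have O(u).
The contrapositive of premise 7 (O(¬s -> ¬u)) is O(u -> s), and O(u) is already established, so O(s).
Premise 6 is O(¬t -> ¬s); contrapositively O(s -> t). Since O(s) holds, K gives O(t).
With premise 1, O(t -> ¬r), the K-axiom yields O(¬r).
Premise 8, O(a -> r), contraposes to O(¬r -> ¬a); with O(¬r) we get O(¬a).
Premise 5 is O(¬n -> a); contrapositively O(¬a -> n). Since O(¬a) holds, K gives O(n).
Premises 2, 3, 9 do not contribute to this derivation.
Thus O(n), which is F(¬n): ¬n is forbidden.

Forbidden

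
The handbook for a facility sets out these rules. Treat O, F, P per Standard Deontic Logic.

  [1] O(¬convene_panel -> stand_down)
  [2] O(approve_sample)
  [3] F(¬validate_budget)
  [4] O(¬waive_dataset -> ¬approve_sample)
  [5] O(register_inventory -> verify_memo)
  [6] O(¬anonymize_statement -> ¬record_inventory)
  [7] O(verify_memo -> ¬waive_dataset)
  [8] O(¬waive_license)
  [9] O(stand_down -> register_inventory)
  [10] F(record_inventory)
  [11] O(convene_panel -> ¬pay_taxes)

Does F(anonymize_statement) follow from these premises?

No

Premise 6 is O(¬anonymize_statement -> ¬record_inventory); even if O(¬record_inventory) held, inferring O(¬anonymize_statement) would be affirming the consequent — invalid.
No other premise forces O(¬anonymize_statement). An ideal world satisfying every premise can still have anonymize_statement true, so F(anonymize_statement) is not derivable.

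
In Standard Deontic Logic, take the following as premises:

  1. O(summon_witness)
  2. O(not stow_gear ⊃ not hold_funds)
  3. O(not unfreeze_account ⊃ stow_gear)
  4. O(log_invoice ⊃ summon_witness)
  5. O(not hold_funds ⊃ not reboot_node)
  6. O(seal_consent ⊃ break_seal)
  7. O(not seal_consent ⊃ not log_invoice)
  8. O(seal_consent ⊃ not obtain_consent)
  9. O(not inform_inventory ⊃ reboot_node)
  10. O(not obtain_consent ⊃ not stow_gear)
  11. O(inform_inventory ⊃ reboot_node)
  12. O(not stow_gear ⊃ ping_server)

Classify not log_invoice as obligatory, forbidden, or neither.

Premises 9 and 11 cover both cases: O(not inform_inventory ⊃ reboot_node) and O(inform_inventory ⊃ reboot_node). Since not inform_inventory ∨ inform_inventory is a tautology, O(reboot_node) follows.
The contrapositive of premise 5 (O(not hold_funds ⊃ not reboot_node)) is O(reboot_node ⊃ hold_funds), and O(reboot_node) is already established, so O(hold_funds).
Premise 2, O(not stow_gear ⊃ not hold_funds), contraposes to O(hold_funds ⊃ stow_gear); with O(hold_funds) we get O(stow_gear).
Premise 10, O(not obtain_consent ⊃ not stow_gear), contraposes to O(stow_gear ⊃ obtain_consent); with O(stow_gear) we get O(obtain_consent).
Premise 8 is O(seal_consent ⊃ not obtain_consent); contrapositively O(obtain_consent ⊃ not seal_consent). Since O(obtain_consent) holds, K gives O(not seal_consent).
Applying K to premise 7 (O(not seal_consent ⊃ not log_invoice)) and O(not seal_consent) yields O(not log_invoice).
Premises 1, 3, 4, 6, 12 do not contribute to this derivation.
Hence not log_invoice is obligatory.

Obligatory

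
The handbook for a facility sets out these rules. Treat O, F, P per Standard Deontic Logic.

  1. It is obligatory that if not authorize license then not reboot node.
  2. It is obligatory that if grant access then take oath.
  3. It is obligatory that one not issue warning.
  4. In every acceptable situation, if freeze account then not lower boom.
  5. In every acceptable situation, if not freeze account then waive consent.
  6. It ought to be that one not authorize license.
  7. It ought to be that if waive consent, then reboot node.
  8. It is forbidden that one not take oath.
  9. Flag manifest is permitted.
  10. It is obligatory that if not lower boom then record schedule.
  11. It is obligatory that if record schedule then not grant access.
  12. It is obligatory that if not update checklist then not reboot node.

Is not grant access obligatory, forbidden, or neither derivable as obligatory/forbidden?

Premise 6 states O(¬authorize_license) outright.
Applying K to premise 1 (O(¬authorize_license → ¬reboot_node)) and O(¬authorize_license) yields O(¬reboot_node).
Premise 7 is O(waive_consent → reboot_node); contrapositively O(¬reboot_node → ¬waive_consent). Since O(¬reboot_node) holds, K gives O(¬waive_consent).
The contrapositive of premise 5 (O(¬freeze_account → waive_consent)) is O(¬waive_consent → freeze_account), and O(¬waive_consent) is already established, so O(freeze_account).
Premise 4 is O(freeze_account → ¬lower_boom); since O(freeze_account), deontic closure gives O(¬lower_boom).
Premise 10 is O(¬lower_boom → record_schedule); since O(¬lower_boom), deontic closure gives O(record_schedule).
Applying K to premise 11 (O(record_schedule → ¬grant_access)) and O(record_schedule) yields O(¬grant_access).
Premises 2, 3, 8, 9, 12 do not contribute to this derivation.
Hence ¬grant_access is obligatory.

Obligatory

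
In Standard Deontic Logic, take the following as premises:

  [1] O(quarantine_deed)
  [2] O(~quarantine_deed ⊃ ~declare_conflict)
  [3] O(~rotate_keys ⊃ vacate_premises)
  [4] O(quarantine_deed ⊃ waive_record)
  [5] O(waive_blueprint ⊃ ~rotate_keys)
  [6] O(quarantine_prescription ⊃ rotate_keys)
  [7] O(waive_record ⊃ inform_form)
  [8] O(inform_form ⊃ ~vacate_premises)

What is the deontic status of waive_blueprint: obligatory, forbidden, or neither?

From premise 1 we have O(quarantine_deed).
Premise 4 is O(quarantine_deed ⊃ waive_record); since O(quarantine_deed), deontic closure gives O(waive_record).
Applying K to premise 7 (O(waive_record ⊃ inform_form)) and O(waive_record) yields O(inform_form).
Applying K to premise 8 (O(inform_form ⊃ ~vacate_premises)) and O(inform_form) yields O(~vacate_premises).
Premise 3, O(~rotate_keys ⊃ vacate_premises), contraposes to O(~vacate_premises ⊃ rotate_keys); with O(~vacate_premises) we get O(rotate_keys).
The contrapositive of premise 5 (O(waive_blueprint ⊃ ~rotate_keys)) is O(rotate_keys ⊃ ~waive_blueprint), and O(rotate_keys) is already established, so O(~waive_blueprint).
Premises 2, 6 do not contribute to this derivation.
Thus O(~waive_blueprint), which is F(waive_blueprint): waive_blueprint is forbidden.

Forbidden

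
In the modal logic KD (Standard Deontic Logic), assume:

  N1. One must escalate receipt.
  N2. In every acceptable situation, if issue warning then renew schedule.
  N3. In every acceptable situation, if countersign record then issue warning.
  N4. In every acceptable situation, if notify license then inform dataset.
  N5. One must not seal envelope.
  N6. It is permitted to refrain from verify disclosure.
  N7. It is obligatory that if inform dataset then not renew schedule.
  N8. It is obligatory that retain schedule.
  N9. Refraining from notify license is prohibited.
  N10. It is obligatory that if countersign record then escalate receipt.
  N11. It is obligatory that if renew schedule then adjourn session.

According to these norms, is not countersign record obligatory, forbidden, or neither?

Obligatory

Premise 9, F(¬notify_license), is equivalent to O(notify_license).
From O(notify_license) and premise 4, O(notify_license → inform_dataset), we obtain O(inform_dataset).
Applying K to premise 7 (O(inform_dataset → ¬renew_schedule)) and O(inform_dataset) yields O(¬renew_schedule).
The contrapositive of premise 2 (O(issue_warning → renew_schedule)) is O(¬renew_schedule → ¬issue_warning), and O(¬renew_schedule) is already established, so O(¬issue_warning).
Premise 3, O(countersign_record → issue_warning), contraposes to O(¬issue_warning → ¬countersign_record); with O(¬issue_warning) we get O(¬countersign_record).
Premises 1, 5, 6, 8, 10, 11 do not contribute to this derivation.
Hence ¬countersign_record is obligatory.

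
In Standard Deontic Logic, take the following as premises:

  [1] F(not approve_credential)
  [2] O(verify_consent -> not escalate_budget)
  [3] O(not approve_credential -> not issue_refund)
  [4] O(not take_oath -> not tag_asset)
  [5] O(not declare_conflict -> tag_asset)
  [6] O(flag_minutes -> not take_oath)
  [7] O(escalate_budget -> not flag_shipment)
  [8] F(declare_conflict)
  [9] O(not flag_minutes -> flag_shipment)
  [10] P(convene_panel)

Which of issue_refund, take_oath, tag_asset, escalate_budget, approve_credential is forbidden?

escalate_budget

Premise 8, F(declare_conflict), is equivalent to O(not declare_conflict).
Applying K to premise 5 (O(not declare_conflict -> tag_asset)) and O(not declare_conflict) yields O(tag_asset).
Premise 4 is O(not take_oath -> not tag_asset); contrapositively O(tag_asset -> take_oath). Since O(tag_asset) holds, K gives O(take_oath).
Premise 6 is O(flag_minutes -> not take_oath); contrapositively O(take_oath -> not flag_minutes). Since O(take_oath) holds, K gives O(not flag_minutes).
From O(not flag_minutes) and premise 9, O(not flag_minutes -> flag_shipment), we obtain O(flag_shipment).
Premise 7, O(escalate_budget -> not flag_shipment), contraposes to O(flag_shipment -> not escalate_budget); with O(flag_shipment) we get O(not escalate_budget).
So O(not escalate_budget) holds, i.e. escalate_budget is forbidden. None of the other listed options is forbidden under the premises.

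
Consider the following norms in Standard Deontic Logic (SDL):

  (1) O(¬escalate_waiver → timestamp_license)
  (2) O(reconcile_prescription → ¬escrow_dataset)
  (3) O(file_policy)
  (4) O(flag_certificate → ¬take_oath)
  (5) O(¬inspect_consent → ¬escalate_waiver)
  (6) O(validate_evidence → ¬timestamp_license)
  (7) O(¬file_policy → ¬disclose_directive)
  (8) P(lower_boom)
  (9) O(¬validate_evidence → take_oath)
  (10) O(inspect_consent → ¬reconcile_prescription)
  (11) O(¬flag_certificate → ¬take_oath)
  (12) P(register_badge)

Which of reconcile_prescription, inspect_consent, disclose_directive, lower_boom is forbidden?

Premises 11 and 4 are O(¬flag_certificate → ¬take_oath) and O(flag_certificate → ¬take_oath); every ideal world satisfies ¬flag_certificate or flag_certificate, so in either case ¬take_oath holds — hence O(¬take_oath).
Premise 9, O(¬validate_evidence → take_oath), contraposes to O(¬take_oath → validate_evidence); with O(¬take_oath) we get O(validate_evidence).
Premise 6 is O(validate_evidence → ¬timestamp_license); since O(validate_evidence), deontic closure gives O(¬timestamp_license).
The contrapositive of premise 1 (O(¬escalate_waiver → timestamp_license)) is O(¬timestamp_license → escalate_waiver), and O(¬timestamp_license) is already established, so O(escalate_waiver).
Premise 5, O(¬inspect_consent → ¬escalate_waiver), contraposes to O(escalate_waiver → inspect_consent); with O(escalate_waiver) we get O(inspect_consent).
From O(inspect_consent) and premise 10, O(inspect_consent → ¬reconcile_prescription), we obtain O(¬reconcile_prescription).
So O(¬reconcile_prescription) holds, i.e. reconcile_prescription is forbidden. None of the other listed options is forbidden under the premises.

reconcile_prescription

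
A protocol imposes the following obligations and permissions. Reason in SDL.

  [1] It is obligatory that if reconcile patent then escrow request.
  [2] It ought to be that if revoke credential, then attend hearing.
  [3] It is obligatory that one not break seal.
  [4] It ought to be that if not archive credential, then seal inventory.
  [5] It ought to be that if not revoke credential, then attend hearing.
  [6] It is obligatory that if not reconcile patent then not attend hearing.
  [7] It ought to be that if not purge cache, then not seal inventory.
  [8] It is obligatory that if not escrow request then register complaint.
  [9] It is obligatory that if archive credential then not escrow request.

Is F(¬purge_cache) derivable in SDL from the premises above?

By case analysis on ¬revoke_credential: premise 5 gives O(¬revoke_credential → attend_hearing) and premise 2 gives O(revoke_credential → attend_hearing), so O(attend_hearing) either way.
Premise 6, O(¬reconcile_patent → ¬attend_hearing), contraposes to O(attend_hearing → reconcile_patent); with O(attend_hearing) we get O(reconcile_patent).
With premise 1, O(reconcile_patent → escrow_request), the K-axiom yields O(escrow_request).
Premise 9, O(archive_credential → ¬escrow_request), contraposes to O(escrow_request → ¬archive_credential); with O(escrow_request) we get O(¬archive_credential).
Applying K to premise 4 (O(¬archive_credential → seal_inventory)) and O(¬archive_credential) yields O(seal_inventory).
The contrapositive of premise 7 (O(¬purge_cache → ¬seal_inventory)) is O(seal_inventory → purge_cache), and O(seal_inventory) is already established, so O(purge_cache).
Premises 3, 8 do not contribute to this derivation.
So O(purge_cache) holds, i.e. F(¬purge_cache). The claim follows.

Yes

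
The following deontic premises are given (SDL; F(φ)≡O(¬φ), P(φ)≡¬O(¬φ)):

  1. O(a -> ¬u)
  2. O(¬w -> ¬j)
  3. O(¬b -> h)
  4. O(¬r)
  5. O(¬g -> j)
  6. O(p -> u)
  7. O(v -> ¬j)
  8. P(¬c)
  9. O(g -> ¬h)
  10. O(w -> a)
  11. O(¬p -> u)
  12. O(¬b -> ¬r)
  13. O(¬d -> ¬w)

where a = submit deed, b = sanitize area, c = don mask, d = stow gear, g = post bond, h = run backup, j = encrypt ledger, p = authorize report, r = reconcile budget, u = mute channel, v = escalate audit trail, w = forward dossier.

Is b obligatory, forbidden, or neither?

Premises 11 and 6 cover both cases: O(¬p -> u) and O(p -> u). Since ¬p ∨ p is a tautology, O(u) follows.
Premise 1, O(a -> ¬u), contraposes to O(u -> ¬a); with O(u) we get O(¬a).
The contrapositive of premise 10 (O(w -> a)) is O(¬a -> ¬w), and O(¬a) is already established, so O(¬w).
From O(¬w) and premise 2, O(¬w -> ¬j), we obtain O(¬j).
The contrapositive of premise 5 (O(¬g -> j)) is O(¬j -> g), and O(¬j) is already established, so O(g).
From O(g) and premise 9, O(g -> ¬h), we obtain O(¬h).
Premise 3 is O(¬b -> h); contrapositively O(¬h -> b). Since O(¬h) holds, K gives O(b).
Premises 4, 7, 8, 12, 13 do not contribute to this derivation.
Hence b is obligatory.

Obligatory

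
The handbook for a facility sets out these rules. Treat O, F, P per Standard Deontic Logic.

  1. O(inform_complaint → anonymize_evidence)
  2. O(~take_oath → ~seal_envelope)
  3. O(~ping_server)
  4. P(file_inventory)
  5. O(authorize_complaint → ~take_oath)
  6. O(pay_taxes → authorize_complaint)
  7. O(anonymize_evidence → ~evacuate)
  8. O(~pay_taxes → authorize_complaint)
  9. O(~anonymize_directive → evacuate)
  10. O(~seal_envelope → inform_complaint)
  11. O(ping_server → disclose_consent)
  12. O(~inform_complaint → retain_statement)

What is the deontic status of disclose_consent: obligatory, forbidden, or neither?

Premise 11 is O(ping_server → disclose_consent), but O(ping_server) is not derivable from the premises, so it does not yield O(disclose_consent).
No premise or chain of K-axiom applications forces O(disclose_consent), and none forces O(~disclose_consent). So disclose_consent is neither obligatory nor forbidden under these norms.

Neither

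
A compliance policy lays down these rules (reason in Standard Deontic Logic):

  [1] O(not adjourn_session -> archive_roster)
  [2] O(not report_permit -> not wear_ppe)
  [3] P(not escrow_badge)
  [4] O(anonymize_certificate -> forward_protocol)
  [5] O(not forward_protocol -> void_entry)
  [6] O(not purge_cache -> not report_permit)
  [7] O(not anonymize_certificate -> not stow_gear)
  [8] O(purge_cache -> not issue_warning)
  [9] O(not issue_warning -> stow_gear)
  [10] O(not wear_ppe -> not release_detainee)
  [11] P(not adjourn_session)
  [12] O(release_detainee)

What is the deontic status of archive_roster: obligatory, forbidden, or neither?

Premise 1 is O(not adjourn_session -> archive_roster), but O(not adjourn_session) is not derivable from the premises (the permission P(not adjourn_session) asserts only not O(adjourn_session), not O(not adjourn_session)), so it does not yield O(archive_roster).
No premise or chain of K-axiom applications forces O(archive_roster), and none forces O(not archive_roster). So archive_roster is neither obligatory nor forbidden under these norms.

Neither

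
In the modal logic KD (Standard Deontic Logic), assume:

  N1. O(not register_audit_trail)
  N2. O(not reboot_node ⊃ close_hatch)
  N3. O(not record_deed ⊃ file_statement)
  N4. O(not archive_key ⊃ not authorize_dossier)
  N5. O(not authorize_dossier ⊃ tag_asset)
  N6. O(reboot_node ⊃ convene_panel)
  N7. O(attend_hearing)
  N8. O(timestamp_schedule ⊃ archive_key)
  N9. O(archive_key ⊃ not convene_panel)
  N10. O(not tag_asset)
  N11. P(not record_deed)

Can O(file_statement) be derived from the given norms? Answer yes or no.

Premise 3 is O(not record_deed ⊃ file_statement), but O(not record_deed) is not derivable from the premises (the permission P(not record_deed) asserts only not O(record_deed), not O(not record_deed)), so it does not yield O(file_statement).
No other premise forces O(file_statement). An ideal world satisfying every premise can still have file_statement false, so O(file_statement) is not derivable.

No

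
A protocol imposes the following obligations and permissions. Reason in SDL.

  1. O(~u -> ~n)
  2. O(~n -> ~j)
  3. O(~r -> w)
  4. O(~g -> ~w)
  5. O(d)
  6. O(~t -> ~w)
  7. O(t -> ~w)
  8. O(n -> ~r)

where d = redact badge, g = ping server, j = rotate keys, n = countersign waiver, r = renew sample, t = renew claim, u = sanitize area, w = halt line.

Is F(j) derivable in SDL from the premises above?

By case analysis on ~t: premise 6 gives O(~t -> ~w) and premise 7 gives O(t -> ~w), so O(~w) either way.
The contrapositive of premise 3 (O(~r -> w)) is O(~w -> r), and O(~w) is already established, so O(r).
The contrapositive of premise 8 (O(n -> ~r)) is O(r -> ~n), and O(r) is already established, so O(~n).
From O(~n) and premise 2, O(~n -> ~j), we obtain O(~j).
Premises 1, 4, 5 do not contribute to this derivation.
So O(~j) holds, i.e. F(j). The claim follows.

Yes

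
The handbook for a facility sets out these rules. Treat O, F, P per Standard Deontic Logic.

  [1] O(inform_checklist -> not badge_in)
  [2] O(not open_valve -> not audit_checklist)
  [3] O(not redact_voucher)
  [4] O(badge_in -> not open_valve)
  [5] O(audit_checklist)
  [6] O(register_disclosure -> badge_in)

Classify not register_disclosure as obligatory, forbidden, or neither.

Obligatory

Premise 5 states O(audit_checklist) outright.
The contrapositive of premise 2 (O(not open_valve -> not audit_checklist)) is O(audit_checklist -> open_valve), and O(audit_checklist) is already established, so O(open_valve).
The contrapositive of premise 4 (O(badge_in -> not open_valve)) is O(open_valve -> not badge_in), and O(open_valve) is already established, so O(not badge_in).
Premise 6 is O(register_disclosure -> badge_in); contrapositively O(not badge_in -> not register_disclosure). Since O(not badge_in) holds, K gives O(not register_disclosure).
Premises 1, 3 do not contribute to this derivation.
Hence not register_disclosure is obligatory.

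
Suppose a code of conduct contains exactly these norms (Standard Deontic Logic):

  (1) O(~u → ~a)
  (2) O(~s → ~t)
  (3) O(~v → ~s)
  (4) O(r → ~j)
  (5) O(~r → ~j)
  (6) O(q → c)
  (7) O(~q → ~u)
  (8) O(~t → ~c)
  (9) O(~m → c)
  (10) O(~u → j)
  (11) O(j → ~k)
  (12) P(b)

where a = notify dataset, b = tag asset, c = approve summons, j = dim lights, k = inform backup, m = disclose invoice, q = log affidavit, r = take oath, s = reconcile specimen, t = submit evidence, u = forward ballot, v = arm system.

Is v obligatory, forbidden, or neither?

Obligatory

By case analysis on r: premise 4 gives O(r → ~j) and premise 5 gives O(~r → ~j), so O(~j) either way.
The contrapositive of premise 10 (O(~u → j)) is O(~j → u), and O(~j) is already established, so O(u).
Premise 7 is O(~q → ~u); contrapositively O(u → q). Since O(u) holds, K gives O(q).
From O(q) and premise 6, O(q → c), we obtain O(c).
The contrapositive of premise 8 (O(~t → ~c)) is O(c → t), and O(c) is already established, so O(t).
Premise 2, O(~s → ~t), contraposes to O(t → s); with O(t) we get O(s).
The contrapositive of premise 3 (O(~v → ~s)) is O(s → v), and O(s) is already established, so O(v).
Premises 1, 9, 11, 12 do not contribute to this derivation.
Hence v is obligatory.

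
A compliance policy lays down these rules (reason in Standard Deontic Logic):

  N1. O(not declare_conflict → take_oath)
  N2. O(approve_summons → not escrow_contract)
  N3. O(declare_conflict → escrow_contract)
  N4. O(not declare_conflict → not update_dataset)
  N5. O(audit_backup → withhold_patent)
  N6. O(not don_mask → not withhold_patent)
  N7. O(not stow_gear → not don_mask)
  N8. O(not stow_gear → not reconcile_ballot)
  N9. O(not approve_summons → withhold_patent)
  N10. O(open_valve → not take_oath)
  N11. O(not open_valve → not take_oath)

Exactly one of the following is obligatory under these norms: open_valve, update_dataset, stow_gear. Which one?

stow_gear

Premises 10 and 11 are O(open_valve → not take_oath) and O(not open_valve → not take_oath); every ideal world satisfies open_valve or not open_valve, so in either case not take_oath holds — hence O(not take_oath).
The contrapositive of premise 1 (O(not declare_conflict → take_oath)) is O(not take_oath → declare_conflict), and O(not take_oath) is already established, so O(declare_conflict).
Premise 3 is O(declare_conflict → escrow_contract); since O(declare_conflict), deontic closure gives O(escrow_contract).
Premise 2, O(approve_summons → not escrow_contract), contraposes to O(escrow_contract → not approve_summons); with O(escrow_contract) we get O(not approve_summons).
With premise 9, O(not approve_summons → withhold_patent), the K-axiom yields O(withhold_patent).
The contrapositive of premise 6 (O(not don_mask → not withhold_patent)) is O(withhold_patent → don_mask), and O(withhold_patent) is already established, so O(don_mask).
The contrapositive of premise 7 (O(not stow_gear → not don_mask)) is O(don_mask → stow_gear), and O(don_mask) is already established, so O(stow_gear).
So O(stow_gear) holds — stow_gear is obligatory. None of the other listed options is made obligatory by any chain of premises.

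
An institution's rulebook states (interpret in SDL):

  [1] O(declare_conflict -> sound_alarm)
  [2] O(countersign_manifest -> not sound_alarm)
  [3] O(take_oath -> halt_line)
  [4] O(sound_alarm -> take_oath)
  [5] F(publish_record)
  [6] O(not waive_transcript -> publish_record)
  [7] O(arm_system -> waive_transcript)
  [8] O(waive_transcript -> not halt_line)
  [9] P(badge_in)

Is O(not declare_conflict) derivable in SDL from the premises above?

Yes

Premise 5, F(publish_record), is equivalent to O(not publish_record).
Premise 6 is O(not waive_transcript -> publish_record); contrapositively O(not publish_record -> waive_transcript). Since O(not publish_record) holds, K gives O(waive_transcript).
Applying K to premise 8 (O(waive_transcript -> not halt_line)) and O(waive_transcript) yields O(not halt_line).
Premise 3 is O(take_oath -> halt_line); contrapositively O(not halt_line -> not take_oath). Since O(not halt_line) holds, K gives O(not take_oath).
The contrapositive of premise 4 (O(sound_alarm -> take_oath)) is O(not take_oath -> not sound_alarm), and O(not take_oath) is already established, so O(not sound_alarm).
Premise 1, O(declare_conflict -> sound_alarm), contraposes to O(not sound_alarm -> not declare_conflict); with O(not sound_alarm) we get O(not declare_conflict).
Premises 2, 7, 9 do not contribute to this derivation.
So O(not declare_conflict) follows.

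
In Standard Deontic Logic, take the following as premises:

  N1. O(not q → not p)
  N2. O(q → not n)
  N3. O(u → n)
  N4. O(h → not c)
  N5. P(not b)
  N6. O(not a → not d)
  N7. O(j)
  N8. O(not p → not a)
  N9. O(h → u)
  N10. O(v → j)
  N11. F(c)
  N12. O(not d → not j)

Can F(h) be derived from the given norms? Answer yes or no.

Yes

Premise 7 states O(j) outright.
The contrapositive of premise 12 (O(not d → not j)) is O(j → d), and O(j) is already established, so O(d).
Premise 6 is O(not a → not d); contrapositively O(d → a). Since O(d) holds, K gives O(a).
Premise 8 is O(not p → not a); contrapositively O(a → p). Since O(a) holds, K gives O(p).
The contrapositive of premise 1 (O(not q → not p)) is O(p → q), and O(p) is already established, so O(q).
With premise 2, O(q → not n), the K-axiom yields O(not n).
Premise 3 is O(u → n); contrapositively O(not n → not u). Since O(not n) holds, K gives O(not u).
The contrapositive of premise 9 (O(h → u)) is O(not u → not h), and O(not u) is already established, so O(not h).
Premises 4, 5, 10, 11 do not contribute to this derivation.
So O(not h) holds, i.e. F(h). The claim follows.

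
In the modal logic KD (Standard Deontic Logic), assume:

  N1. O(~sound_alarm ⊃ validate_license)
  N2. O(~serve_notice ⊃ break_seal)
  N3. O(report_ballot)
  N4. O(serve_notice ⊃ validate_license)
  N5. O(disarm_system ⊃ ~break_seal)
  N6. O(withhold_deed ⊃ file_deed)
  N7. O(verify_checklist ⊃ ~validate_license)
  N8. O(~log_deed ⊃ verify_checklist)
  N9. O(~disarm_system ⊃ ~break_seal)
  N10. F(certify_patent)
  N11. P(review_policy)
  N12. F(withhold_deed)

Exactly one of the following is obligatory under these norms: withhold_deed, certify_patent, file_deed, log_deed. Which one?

Premises 9 and 5 are O(~disarm_system ⊃ ~break_seal) and O(disarm_system ⊃ ~break_seal); every ideal world satisfies ~disarm_system or disarm_system, so in either case ~break_seal holds — hence O(~break_seal).
Premise 2 is O(~serve_notice ⊃ break_seal); contrapositively O(~break_seal ⊃ serve_notice). Since O(~break_seal) holds, K gives O(serve_notice).
From O(serve_notice) and premise 4, O(serve_notice ⊃ validate_license), we obtain O(validate_license).
Premise 7 is O(verify_checklist ⊃ ~validate_license); contrapositively O(validate_license ⊃ ~verify_checklist). Since O(validate_license) holds, K gives O(~verify_checklist).
Premise 8, O(~log_deed ⊃ verify_checklist), contraposes to O(~verify_checklist ⊃ log_deed); with O(~verify_checklist) we get O(log_deed).
So O(log_deed) holds — log_deed is obligatory. None of the other listed options is made obligatory by any chain of premises.

log_deed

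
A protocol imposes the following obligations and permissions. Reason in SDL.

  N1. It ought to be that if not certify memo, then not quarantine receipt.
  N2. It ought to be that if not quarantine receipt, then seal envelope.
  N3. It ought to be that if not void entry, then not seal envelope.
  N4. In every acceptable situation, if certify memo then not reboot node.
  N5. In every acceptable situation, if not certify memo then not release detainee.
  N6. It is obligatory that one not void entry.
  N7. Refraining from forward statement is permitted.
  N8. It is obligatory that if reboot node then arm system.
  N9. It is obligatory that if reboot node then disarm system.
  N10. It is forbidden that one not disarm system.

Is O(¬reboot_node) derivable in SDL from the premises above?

Premise 6 gives O(¬void_entry).
Applying K to premise 3 (O(¬void_entry → ¬seal_envelope)) and O(¬void_entry) yields O(¬seal_envelope).
Premise 2, O(¬quarantine_receipt → seal_envelope), contraposes to O(¬seal_envelope → quarantine_receipt); with O(¬seal_envelope) we get O(quarantine_receipt).
The contrapositive of premise 1 (O(¬certify_memo → ¬quarantine_receipt)) is O(quarantine_receipt → certify_memo), and O(quarantine_receipt) is already established, so O(certify_memo).
Premise 4 is O(certify_memo → ¬reboot_node); since O(certify_memo), deontic closure gives O(¬reboot_node).
Premises 5, 7, 8, 9, 10 do not contribute to this derivation.
So O(¬reboot_node) follows.

Yes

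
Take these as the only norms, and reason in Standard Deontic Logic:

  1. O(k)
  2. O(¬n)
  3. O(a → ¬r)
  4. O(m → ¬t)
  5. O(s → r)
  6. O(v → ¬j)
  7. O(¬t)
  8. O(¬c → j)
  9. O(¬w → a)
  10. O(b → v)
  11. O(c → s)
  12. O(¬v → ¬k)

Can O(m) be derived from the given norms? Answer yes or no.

Premise 4 is O(m → ¬t); even if O(¬t) held, inferring O(m) would be affirming the consequent — invalid.
No other premise forces O(m). An ideal world satisfying every premise can still have m false, so O(m) is not derivable.

No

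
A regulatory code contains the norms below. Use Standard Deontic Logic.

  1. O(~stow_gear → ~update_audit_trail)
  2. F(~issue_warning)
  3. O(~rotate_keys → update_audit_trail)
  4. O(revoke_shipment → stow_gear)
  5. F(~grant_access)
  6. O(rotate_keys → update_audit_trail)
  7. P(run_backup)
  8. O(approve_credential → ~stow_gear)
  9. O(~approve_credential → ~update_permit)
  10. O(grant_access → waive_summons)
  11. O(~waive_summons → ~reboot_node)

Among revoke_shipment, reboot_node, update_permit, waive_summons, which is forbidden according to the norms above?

By case analysis on ~rotate_keys: premise 3 gives O(~rotate_keys → update_audit_trail) and premise 6 gives O(rotate_keys → update_audit_trail), so O(update_audit_trail) either way.
Premise 1 is O(~stow_gear → ~update_audit_trail); contrapositively O(update_audit_trail → stow_gear). Since O(update_audit_trail) holds, K gives O(stow_gear).
Premise 8 is O(approve_credential → ~stow_gear); contrapositively O(stow_gear → ~approve_credential). Since O(stow_gear) holds, K gives O(~approve_credential).
Applying K to premise 9 (O(~approve_credential → ~update_permit)) and O(~approve_credential) yields O(~update_permit).
So O(~update_permit) holds, i.e. update_permit is forbidden. None of the other listed options is forbidden under the premises.

update_permit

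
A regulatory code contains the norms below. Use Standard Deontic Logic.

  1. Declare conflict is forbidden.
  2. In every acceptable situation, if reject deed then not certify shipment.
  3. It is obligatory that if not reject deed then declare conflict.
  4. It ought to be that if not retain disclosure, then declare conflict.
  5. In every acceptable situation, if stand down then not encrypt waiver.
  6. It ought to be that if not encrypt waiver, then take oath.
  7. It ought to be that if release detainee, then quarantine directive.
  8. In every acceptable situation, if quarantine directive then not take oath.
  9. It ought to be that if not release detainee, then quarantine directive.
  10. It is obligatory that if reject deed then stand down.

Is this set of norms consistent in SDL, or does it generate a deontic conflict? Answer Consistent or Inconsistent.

Inconsistent

Premises 7 and 9 cover both cases: O(release_detainee → quarantine_directive) and O(¬release_detainee → quarantine_directive). Since release_detainee ∨ ¬release_detainee is a tautology, O(quarantine_directive) follows.
Premise 8 is O(quarantine_directive → ¬take_oath); since O(quarantine_directive), deontic closure gives O(¬take_oath).
Premise 6, O(¬encrypt_waiver → take_oath), contraposes to O(¬take_oath → encrypt_waiver); with O(¬take_oath) we get O(encrypt_waiver).
The contrapositive of premise 5 (O(stand_down → ¬encrypt_waiver)) is O(encrypt_waiver → ¬stand_down), and O(encrypt_waiver) is already established, so O(¬stand_down).
The contrapositive of premise 10 (O(reject_deed → stand_down)) is O(¬stand_down → ¬reject_deed), and O(¬stand_down) is already established, so O(¬reject_deed).
From O(¬reject_deed) and premise 3, O(¬reject_deed → declare_conflict), we obtain O(declare_conflict).
However, F(declare_conflict) at premise 1 amounts to O(¬declare_conflict).
We now have both O(declare_conflict) and O(¬declare_conflict) — declare_conflict is simultaneously obligatory and forbidden, violating the D-axiom.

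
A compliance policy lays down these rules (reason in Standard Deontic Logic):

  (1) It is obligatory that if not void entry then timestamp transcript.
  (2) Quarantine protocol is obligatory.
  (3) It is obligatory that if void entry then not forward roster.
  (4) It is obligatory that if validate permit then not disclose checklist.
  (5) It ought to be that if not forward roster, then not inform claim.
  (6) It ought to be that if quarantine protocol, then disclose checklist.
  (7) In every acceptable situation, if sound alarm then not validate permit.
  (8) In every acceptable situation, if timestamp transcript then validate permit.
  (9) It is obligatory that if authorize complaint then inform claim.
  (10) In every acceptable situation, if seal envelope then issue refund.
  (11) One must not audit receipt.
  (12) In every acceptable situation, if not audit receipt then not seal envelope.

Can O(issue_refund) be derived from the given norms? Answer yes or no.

No

Premise 10 is O(seal_envelope → issue_refund), but O(seal_envelope) is not derivable from the premises, so it does not yield O(issue_refund).
No other premise forces O(issue_refund). An ideal world satisfying every premise can still have issue_refund false, so O(issue_refund) is not derivable.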